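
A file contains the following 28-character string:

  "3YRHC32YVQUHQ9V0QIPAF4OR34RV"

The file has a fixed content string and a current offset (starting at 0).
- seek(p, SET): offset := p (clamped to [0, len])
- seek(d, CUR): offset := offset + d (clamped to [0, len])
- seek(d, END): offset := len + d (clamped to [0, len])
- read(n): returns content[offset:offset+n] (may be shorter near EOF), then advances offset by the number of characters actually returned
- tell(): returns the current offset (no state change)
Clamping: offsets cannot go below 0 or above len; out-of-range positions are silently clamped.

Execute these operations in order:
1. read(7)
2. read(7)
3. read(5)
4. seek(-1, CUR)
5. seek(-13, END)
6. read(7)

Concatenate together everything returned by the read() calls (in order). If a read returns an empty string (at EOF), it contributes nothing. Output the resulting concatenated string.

After 1 (read(7)): returned '3YRHC32', offset=7
After 2 (read(7)): returned 'YVQUHQ9', offset=14
After 3 (read(5)): returned 'V0QIP', offset=19
After 4 (seek(-1, CUR)): offset=18
After 5 (seek(-13, END)): offset=15
After 6 (read(7)): returned '0QIPAF4', offset=22

Answer: 3YRHC32YVQUHQ9V0QIP0QIPAF4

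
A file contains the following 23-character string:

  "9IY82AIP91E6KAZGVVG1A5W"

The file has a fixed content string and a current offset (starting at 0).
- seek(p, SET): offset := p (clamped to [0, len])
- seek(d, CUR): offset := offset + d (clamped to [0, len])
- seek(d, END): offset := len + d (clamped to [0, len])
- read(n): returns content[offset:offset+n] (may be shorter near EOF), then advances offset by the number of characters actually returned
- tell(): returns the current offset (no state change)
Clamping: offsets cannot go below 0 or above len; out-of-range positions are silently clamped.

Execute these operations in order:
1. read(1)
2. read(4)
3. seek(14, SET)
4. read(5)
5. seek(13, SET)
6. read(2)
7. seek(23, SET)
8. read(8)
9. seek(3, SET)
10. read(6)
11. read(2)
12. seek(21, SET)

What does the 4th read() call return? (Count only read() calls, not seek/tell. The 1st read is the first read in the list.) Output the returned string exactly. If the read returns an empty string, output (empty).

Answer: AZ

Derivation:
After 1 (read(1)): returned '9', offset=1
After 2 (read(4)): returned 'IY82', offset=5
After 3 (seek(14, SET)): offset=14
After 4 (read(5)): returned 'ZGVVG', offset=19
After 5 (seek(13, SET)): offset=13
After 6 (read(2)): returned 'AZ', offset=15
After 7 (seek(23, SET)): offset=23
After 8 (read(8)): returned '', offset=23
After 9 (seek(3, SET)): offset=3
After 10 (read(6)): returned '82AIP9', offset=9
After 11 (read(2)): returned '1E', offset=11
After 12 (seek(21, SET)): offset=21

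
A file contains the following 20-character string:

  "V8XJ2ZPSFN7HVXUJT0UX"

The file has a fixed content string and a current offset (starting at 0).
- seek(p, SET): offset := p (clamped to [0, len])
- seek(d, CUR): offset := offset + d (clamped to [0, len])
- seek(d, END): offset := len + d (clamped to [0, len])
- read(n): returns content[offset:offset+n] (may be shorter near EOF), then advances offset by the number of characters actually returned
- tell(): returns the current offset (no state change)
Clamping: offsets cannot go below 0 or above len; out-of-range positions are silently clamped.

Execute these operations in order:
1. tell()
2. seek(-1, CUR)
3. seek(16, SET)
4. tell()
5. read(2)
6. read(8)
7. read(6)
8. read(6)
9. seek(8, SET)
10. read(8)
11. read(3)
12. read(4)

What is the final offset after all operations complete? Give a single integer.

After 1 (tell()): offset=0
After 2 (seek(-1, CUR)): offset=0
After 3 (seek(16, SET)): offset=16
After 4 (tell()): offset=16
After 5 (read(2)): returned 'T0', offset=18
After 6 (read(8)): returned 'UX', offset=20
After 7 (read(6)): returned '', offset=20
After 8 (read(6)): returned '', offset=20
After 9 (seek(8, SET)): offset=8
After 10 (read(8)): returned 'FN7HVXUJ', offset=16
After 11 (read(3)): returned 'T0U', offset=19
After 12 (read(4)): returned 'X', offset=20

Answer: 20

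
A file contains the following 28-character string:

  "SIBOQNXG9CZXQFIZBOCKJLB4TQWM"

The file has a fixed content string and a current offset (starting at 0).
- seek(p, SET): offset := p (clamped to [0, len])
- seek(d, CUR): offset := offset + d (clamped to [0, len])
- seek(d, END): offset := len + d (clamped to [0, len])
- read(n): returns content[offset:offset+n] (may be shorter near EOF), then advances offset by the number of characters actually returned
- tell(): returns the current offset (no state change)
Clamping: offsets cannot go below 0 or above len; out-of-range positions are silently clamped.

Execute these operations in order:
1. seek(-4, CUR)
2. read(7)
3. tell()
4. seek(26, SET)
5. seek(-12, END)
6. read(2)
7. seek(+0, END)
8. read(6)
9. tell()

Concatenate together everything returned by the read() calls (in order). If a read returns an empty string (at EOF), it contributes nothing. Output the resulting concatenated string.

After 1 (seek(-4, CUR)): offset=0
After 2 (read(7)): returned 'SIBOQNX', offset=7
After 3 (tell()): offset=7
After 4 (seek(26, SET)): offset=26
After 5 (seek(-12, END)): offset=16
After 6 (read(2)): returned 'BO', offset=18
After 7 (seek(+0, END)): offset=28
After 8 (read(6)): returned '', offset=28
After 9 (tell()): offset=28

Answer: SIBOQNXBO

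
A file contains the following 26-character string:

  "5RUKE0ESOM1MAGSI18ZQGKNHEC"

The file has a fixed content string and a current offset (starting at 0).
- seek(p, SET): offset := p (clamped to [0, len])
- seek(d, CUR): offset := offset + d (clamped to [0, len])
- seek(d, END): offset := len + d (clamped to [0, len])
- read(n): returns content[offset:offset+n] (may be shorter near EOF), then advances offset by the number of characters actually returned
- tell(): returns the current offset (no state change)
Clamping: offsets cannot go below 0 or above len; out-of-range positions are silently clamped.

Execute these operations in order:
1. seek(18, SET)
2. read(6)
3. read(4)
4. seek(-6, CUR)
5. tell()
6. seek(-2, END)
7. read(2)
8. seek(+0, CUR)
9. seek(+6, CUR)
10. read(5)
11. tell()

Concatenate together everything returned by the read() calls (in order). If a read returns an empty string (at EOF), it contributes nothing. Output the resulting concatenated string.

After 1 (seek(18, SET)): offset=18
After 2 (read(6)): returned 'ZQGKNH', offset=24
After 3 (read(4)): returned 'EC', offset=26
After 4 (seek(-6, CUR)): offset=20
After 5 (tell()): offset=20
After 6 (seek(-2, END)): offset=24
After 7 (read(2)): returned 'EC', offset=26
After 8 (seek(+0, CUR)): offset=26
After 9 (seek(+6, CUR)): offset=26
After 10 (read(5)): returned '', offset=26
After 11 (tell()): offset=26

Answer: ZQGKNHECEC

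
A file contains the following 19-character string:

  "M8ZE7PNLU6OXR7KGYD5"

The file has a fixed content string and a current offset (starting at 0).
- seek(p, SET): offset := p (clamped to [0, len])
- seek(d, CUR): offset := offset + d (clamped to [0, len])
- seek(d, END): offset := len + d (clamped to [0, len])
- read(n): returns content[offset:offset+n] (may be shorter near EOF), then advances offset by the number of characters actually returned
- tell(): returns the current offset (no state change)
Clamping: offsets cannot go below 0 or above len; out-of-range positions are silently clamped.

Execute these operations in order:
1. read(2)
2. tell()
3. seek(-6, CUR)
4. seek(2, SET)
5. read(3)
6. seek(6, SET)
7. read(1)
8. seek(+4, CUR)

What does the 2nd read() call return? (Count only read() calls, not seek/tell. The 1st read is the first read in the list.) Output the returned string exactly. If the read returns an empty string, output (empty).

Answer: ZE7

Derivation:
After 1 (read(2)): returned 'M8', offset=2
After 2 (tell()): offset=2
After 3 (seek(-6, CUR)): offset=0
After 4 (seek(2, SET)): offset=2
After 5 (read(3)): returned 'ZE7', offset=5
After 6 (seek(6, SET)): offset=6
After 7 (read(1)): returned 'N', offset=7
After 8 (seek(+4, CUR)): offset=11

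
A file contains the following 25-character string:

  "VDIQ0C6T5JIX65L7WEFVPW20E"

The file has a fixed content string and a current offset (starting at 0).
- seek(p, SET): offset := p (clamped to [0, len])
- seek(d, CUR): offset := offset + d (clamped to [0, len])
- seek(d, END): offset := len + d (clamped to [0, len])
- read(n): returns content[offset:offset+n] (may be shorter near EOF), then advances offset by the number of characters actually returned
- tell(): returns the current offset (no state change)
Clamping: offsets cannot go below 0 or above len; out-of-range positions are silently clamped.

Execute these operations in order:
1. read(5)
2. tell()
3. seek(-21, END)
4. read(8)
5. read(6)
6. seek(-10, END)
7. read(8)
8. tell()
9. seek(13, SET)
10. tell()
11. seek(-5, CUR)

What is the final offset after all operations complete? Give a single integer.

Answer: 8

Derivation:
After 1 (read(5)): returned 'VDIQ0', offset=5
After 2 (tell()): offset=5
After 3 (seek(-21, END)): offset=4
After 4 (read(8)): returned '0C6T5JIX', offset=12
After 5 (read(6)): returned '65L7WE', offset=18
After 6 (seek(-10, END)): offset=15
After 7 (read(8)): returned '7WEFVPW2', offset=23
After 8 (tell()): offset=23
After 9 (seek(13, SET)): offset=13
After 10 (tell()): offset=13
After 11 (seek(-5, CUR)): offset=8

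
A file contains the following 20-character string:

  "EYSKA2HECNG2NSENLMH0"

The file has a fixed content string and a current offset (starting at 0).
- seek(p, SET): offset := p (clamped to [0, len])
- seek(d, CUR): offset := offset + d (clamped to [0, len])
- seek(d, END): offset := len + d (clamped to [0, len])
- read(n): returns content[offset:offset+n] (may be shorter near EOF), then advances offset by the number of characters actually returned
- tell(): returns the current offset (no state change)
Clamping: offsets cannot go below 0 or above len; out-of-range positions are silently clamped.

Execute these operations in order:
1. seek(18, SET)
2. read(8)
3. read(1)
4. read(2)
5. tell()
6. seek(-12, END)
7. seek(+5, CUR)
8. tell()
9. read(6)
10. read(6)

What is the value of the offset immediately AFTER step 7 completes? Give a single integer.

After 1 (seek(18, SET)): offset=18
After 2 (read(8)): returned 'H0', offset=20
After 3 (read(1)): returned '', offset=20
After 4 (read(2)): returned '', offset=20
After 5 (tell()): offset=20
After 6 (seek(-12, END)): offset=8
After 7 (seek(+5, CUR)): offset=13

Answer: 13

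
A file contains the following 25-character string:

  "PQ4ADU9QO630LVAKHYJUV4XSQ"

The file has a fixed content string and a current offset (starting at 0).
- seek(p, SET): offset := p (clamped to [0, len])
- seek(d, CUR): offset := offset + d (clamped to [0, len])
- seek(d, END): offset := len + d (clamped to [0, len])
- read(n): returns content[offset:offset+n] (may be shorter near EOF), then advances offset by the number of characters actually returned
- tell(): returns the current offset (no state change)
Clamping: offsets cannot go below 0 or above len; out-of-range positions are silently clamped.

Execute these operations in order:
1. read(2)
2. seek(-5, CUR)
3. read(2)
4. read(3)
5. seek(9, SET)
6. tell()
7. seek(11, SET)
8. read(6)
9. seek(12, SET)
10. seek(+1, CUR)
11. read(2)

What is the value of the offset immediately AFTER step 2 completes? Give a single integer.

Answer: 0

Derivation:
After 1 (read(2)): returned 'PQ', offset=2
After 2 (seek(-5, CUR)): offset=0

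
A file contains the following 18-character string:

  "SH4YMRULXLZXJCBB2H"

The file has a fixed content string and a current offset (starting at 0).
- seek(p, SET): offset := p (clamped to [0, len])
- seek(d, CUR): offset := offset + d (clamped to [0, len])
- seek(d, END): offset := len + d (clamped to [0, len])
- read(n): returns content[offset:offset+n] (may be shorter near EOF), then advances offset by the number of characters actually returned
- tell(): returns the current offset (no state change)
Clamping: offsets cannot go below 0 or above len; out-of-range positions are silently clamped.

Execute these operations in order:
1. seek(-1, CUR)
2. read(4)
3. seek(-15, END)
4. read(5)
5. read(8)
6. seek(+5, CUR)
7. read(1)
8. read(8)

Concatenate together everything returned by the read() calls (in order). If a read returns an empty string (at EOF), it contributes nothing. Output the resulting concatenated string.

After 1 (seek(-1, CUR)): offset=0
After 2 (read(4)): returned 'SH4Y', offset=4
After 3 (seek(-15, END)): offset=3
After 4 (read(5)): returned 'YMRUL', offset=8
After 5 (read(8)): returned 'XLZXJCBB', offset=16
After 6 (seek(+5, CUR)): offset=18
After 7 (read(1)): returned '', offset=18
After 8 (read(8)): returned '', offset=18

Answer: SH4YYMRULXLZXJCBB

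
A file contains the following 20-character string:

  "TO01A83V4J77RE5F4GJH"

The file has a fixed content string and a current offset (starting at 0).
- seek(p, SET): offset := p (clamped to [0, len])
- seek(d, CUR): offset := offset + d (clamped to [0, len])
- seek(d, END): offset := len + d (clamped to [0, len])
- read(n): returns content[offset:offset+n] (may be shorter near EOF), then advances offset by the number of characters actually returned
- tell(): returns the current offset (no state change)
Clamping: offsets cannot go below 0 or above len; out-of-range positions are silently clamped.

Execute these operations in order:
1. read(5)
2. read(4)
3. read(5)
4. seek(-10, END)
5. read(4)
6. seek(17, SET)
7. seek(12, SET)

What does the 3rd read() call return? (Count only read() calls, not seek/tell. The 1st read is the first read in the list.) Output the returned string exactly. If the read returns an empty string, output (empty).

Answer: J77RE

Derivation:
After 1 (read(5)): returned 'TO01A', offset=5
After 2 (read(4)): returned '83V4', offset=9
After 3 (read(5)): returned 'J77RE', offset=14
After 4 (seek(-10, END)): offset=10
After 5 (read(4)): returned '77RE', offset=14
After 6 (seek(17, SET)): offset=17
After 7 (seek(12, SET)): offset=12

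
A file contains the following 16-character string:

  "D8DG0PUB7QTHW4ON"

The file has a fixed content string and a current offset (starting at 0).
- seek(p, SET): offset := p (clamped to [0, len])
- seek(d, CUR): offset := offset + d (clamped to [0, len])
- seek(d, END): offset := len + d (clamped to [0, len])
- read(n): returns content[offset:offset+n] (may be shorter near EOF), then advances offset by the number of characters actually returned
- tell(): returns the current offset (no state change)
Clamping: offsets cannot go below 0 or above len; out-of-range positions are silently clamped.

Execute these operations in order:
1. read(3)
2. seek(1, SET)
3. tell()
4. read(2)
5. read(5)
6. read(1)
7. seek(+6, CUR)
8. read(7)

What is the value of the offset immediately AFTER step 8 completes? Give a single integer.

Answer: 16

Derivation:
After 1 (read(3)): returned 'D8D', offset=3
After 2 (seek(1, SET)): offset=1
After 3 (tell()): offset=1
After 4 (read(2)): returned '8D', offset=3
After 5 (read(5)): returned 'G0PUB', offset=8
After 6 (read(1)): returned '7', offset=9
After 7 (seek(+6, CUR)): offset=15
After 8 (read(7)): returned 'N', offset=16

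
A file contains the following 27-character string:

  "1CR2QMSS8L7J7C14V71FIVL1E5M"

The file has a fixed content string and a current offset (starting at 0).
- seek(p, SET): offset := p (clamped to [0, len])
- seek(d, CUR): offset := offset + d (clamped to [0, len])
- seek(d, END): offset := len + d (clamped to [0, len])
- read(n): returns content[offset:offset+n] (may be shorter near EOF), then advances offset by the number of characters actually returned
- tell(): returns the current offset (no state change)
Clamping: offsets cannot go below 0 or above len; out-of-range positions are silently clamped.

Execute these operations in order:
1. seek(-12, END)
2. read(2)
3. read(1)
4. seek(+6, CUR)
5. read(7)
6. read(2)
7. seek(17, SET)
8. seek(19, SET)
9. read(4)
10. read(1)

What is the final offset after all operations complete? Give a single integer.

After 1 (seek(-12, END)): offset=15
After 2 (read(2)): returned '4V', offset=17
After 3 (read(1)): returned '7', offset=18
After 4 (seek(+6, CUR)): offset=24
After 5 (read(7)): returned 'E5M', offset=27
After 6 (read(2)): returned '', offset=27
After 7 (seek(17, SET)): offset=17
After 8 (seek(19, SET)): offset=19
After 9 (read(4)): returned 'FIVL', offset=23
After 10 (read(1)): returned '1', offset=24

Answer: 24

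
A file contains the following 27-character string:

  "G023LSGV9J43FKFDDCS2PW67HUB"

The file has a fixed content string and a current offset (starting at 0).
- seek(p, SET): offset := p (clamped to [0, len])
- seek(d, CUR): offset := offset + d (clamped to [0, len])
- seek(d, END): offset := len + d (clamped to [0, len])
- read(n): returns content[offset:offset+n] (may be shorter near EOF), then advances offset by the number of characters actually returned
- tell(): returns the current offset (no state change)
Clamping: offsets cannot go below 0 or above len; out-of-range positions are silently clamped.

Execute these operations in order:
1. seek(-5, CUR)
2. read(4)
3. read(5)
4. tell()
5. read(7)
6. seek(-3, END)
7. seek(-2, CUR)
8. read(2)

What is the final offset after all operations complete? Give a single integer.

After 1 (seek(-5, CUR)): offset=0
After 2 (read(4)): returned 'G023', offset=4
After 3 (read(5)): returned 'LSGV9', offset=9
After 4 (tell()): offset=9
After 5 (read(7)): returned 'J43FKFD', offset=16
After 6 (seek(-3, END)): offset=24
After 7 (seek(-2, CUR)): offset=22
After 8 (read(2)): returned '67', offset=24

Answer: 24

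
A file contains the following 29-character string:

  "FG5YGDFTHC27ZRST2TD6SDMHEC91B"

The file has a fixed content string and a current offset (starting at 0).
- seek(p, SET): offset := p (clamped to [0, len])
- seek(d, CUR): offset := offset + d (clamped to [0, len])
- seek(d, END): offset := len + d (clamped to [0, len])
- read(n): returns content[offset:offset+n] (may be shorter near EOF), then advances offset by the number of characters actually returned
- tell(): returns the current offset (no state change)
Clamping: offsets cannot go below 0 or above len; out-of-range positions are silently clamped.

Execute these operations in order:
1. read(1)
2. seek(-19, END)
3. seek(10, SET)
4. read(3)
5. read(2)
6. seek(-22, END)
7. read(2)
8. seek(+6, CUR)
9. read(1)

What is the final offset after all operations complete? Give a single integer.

After 1 (read(1)): returned 'F', offset=1
After 2 (seek(-19, END)): offset=10
After 3 (seek(10, SET)): offset=10
After 4 (read(3)): returned '27Z', offset=13
After 5 (read(2)): returned 'RS', offset=15
After 6 (seek(-22, END)): offset=7
After 7 (read(2)): returned 'TH', offset=9
After 8 (seek(+6, CUR)): offset=15
After 9 (read(1)): returned 'T', offset=16

Answer: 16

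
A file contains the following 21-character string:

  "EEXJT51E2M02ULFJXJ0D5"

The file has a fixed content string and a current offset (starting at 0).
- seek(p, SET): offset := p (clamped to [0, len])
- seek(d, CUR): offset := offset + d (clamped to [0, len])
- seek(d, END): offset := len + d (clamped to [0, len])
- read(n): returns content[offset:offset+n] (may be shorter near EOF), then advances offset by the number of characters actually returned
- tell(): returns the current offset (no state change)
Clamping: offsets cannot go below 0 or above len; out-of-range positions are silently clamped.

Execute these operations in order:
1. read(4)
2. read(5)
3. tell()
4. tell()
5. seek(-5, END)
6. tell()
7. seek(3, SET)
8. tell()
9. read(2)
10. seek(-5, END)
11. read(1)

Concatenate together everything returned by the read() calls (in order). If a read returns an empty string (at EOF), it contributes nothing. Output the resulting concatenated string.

After 1 (read(4)): returned 'EEXJ', offset=4
After 2 (read(5)): returned 'T51E2', offset=9
After 3 (tell()): offset=9
After 4 (tell()): offset=9
After 5 (seek(-5, END)): offset=16
After 6 (tell()): offset=16
After 7 (seek(3, SET)): offset=3
After 8 (tell()): offset=3
After 9 (read(2)): returned 'JT', offset=5
After 10 (seek(-5, END)): offset=16
After 11 (read(1)): returned 'X', offset=17

Answer: EEXJT51E2JTX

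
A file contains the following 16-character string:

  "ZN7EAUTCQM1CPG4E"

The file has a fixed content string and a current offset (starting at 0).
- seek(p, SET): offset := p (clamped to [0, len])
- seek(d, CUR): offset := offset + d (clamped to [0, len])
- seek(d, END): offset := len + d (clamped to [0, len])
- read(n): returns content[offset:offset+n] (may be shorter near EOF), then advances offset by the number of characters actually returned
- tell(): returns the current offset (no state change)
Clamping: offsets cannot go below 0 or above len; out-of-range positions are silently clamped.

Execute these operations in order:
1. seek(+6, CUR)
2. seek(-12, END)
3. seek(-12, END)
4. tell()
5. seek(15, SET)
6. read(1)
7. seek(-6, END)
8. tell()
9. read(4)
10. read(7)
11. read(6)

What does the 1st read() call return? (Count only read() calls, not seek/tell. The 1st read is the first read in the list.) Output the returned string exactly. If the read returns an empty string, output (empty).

Answer: E

Derivation:
After 1 (seek(+6, CUR)): offset=6
After 2 (seek(-12, END)): offset=4
After 3 (seek(-12, END)): offset=4
After 4 (tell()): offset=4
After 5 (seek(15, SET)): offset=15
After 6 (read(1)): returned 'E', offset=16
After 7 (seek(-6, END)): offset=10
After 8 (tell()): offset=10
After 9 (read(4)): returned '1CPG', offset=14
After 10 (read(7)): returned '4E', offset=16
After 11 (read(6)): returned '', offset=16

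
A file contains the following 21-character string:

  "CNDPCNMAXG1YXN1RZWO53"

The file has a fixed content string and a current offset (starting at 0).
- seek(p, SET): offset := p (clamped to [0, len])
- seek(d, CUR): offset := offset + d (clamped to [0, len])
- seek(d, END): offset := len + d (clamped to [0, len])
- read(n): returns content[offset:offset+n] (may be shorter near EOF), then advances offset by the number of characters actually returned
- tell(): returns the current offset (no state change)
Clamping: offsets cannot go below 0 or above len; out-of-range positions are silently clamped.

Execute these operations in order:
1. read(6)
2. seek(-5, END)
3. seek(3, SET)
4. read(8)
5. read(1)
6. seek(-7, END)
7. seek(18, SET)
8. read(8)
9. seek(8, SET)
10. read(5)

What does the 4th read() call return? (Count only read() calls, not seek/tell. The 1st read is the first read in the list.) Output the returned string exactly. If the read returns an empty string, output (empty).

After 1 (read(6)): returned 'CNDPCN', offset=6
After 2 (seek(-5, END)): offset=16
After 3 (seek(3, SET)): offset=3
After 4 (read(8)): returned 'PCNMAXG1', offset=11
After 5 (read(1)): returned 'Y', offset=12
After 6 (seek(-7, END)): offset=14
After 7 (seek(18, SET)): offset=18
After 8 (read(8)): returned 'O53', offset=21
After 9 (seek(8, SET)): offset=8
After 10 (read(5)): returned 'XG1YX', offset=13

Answer: O53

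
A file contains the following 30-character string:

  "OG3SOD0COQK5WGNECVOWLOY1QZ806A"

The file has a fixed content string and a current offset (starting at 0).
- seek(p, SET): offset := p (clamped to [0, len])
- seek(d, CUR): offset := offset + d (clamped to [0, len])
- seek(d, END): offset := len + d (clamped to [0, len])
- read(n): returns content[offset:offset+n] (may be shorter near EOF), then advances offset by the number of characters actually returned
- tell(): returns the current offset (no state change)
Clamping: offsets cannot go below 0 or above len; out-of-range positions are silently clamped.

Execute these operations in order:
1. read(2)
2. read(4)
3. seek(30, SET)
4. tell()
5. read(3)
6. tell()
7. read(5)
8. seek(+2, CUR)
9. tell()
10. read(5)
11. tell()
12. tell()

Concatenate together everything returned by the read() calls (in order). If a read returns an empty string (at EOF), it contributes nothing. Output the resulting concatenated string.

After 1 (read(2)): returned 'OG', offset=2
After 2 (read(4)): returned '3SOD', offset=6
After 3 (seek(30, SET)): offset=30
After 4 (tell()): offset=30
After 5 (read(3)): returned '', offset=30
After 6 (tell()): offset=30
After 7 (read(5)): returned '', offset=30
After 8 (seek(+2, CUR)): offset=30
After 9 (tell()): offset=30
After 10 (read(5)): returned '', offset=30
After 11 (tell()): offset=30
After 12 (tell()): offset=30

Answer: OG3SOD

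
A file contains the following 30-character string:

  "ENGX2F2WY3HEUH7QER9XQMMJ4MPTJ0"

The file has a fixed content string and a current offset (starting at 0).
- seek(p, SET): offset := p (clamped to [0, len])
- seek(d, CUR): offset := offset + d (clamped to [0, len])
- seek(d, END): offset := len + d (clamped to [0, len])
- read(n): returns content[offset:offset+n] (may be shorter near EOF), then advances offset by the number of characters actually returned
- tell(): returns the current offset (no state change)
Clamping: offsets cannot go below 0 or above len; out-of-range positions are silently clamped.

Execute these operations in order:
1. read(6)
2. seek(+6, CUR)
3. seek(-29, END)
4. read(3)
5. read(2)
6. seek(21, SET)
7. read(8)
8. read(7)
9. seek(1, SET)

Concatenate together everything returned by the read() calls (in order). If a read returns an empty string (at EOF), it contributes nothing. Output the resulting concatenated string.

After 1 (read(6)): returned 'ENGX2F', offset=6
After 2 (seek(+6, CUR)): offset=12
After 3 (seek(-29, END)): offset=1
After 4 (read(3)): returned 'NGX', offset=4
After 5 (read(2)): returned '2F', offset=6
After 6 (seek(21, SET)): offset=21
After 7 (read(8)): returned 'MMJ4MPTJ', offset=29
After 8 (read(7)): returned '0', offset=30
After 9 (seek(1, SET)): offset=1

Answer: ENGX2FNGX2FMMJ4MPTJ0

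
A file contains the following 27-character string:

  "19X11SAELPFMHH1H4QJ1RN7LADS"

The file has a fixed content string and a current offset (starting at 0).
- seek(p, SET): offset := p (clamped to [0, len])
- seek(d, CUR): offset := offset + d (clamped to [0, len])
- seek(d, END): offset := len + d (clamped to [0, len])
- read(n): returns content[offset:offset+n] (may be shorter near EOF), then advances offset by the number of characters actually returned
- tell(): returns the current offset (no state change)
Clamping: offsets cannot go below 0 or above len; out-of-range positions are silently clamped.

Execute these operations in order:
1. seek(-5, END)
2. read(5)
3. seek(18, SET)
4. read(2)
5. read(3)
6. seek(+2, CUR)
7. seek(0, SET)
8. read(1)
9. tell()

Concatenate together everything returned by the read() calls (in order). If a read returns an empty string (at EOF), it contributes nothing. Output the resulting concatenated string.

After 1 (seek(-5, END)): offset=22
After 2 (read(5)): returned '7LADS', offset=27
After 3 (seek(18, SET)): offset=18
After 4 (read(2)): returned 'J1', offset=20
After 5 (read(3)): returned 'RN7', offset=23
After 6 (seek(+2, CUR)): offset=25
After 7 (seek(0, SET)): offset=0
After 8 (read(1)): returned '1', offset=1
After 9 (tell()): offset=1

Answer: 7LADSJ1RN71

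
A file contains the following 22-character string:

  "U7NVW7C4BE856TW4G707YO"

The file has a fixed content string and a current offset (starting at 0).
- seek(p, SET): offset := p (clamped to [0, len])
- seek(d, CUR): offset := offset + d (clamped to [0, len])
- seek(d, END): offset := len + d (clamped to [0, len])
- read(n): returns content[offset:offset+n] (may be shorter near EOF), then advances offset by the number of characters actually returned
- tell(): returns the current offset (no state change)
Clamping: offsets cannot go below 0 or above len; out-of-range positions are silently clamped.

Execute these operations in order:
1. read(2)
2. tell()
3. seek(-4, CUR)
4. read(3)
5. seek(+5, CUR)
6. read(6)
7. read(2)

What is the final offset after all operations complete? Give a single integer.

Answer: 16

Derivation:
After 1 (read(2)): returned 'U7', offset=2
After 2 (tell()): offset=2
After 3 (seek(-4, CUR)): offset=0
After 4 (read(3)): returned 'U7N', offset=3
After 5 (seek(+5, CUR)): offset=8
After 6 (read(6)): returned 'BE856T', offset=14
After 7 (read(2)): returned 'W4', offset=16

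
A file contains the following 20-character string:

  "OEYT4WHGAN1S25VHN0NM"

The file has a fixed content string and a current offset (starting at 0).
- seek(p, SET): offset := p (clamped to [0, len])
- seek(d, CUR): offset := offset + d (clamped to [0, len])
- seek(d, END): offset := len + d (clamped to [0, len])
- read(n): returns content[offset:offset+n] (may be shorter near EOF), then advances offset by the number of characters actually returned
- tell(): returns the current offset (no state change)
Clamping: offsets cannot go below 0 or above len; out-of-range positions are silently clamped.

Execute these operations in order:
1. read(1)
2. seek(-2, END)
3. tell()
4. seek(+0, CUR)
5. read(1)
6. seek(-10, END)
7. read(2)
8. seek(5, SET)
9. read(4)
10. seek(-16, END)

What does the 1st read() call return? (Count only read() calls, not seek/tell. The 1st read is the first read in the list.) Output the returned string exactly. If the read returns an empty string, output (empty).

After 1 (read(1)): returned 'O', offset=1
After 2 (seek(-2, END)): offset=18
After 3 (tell()): offset=18
After 4 (seek(+0, CUR)): offset=18
After 5 (read(1)): returned 'N', offset=19
After 6 (seek(-10, END)): offset=10
After 7 (read(2)): returned '1S', offset=12
After 8 (seek(5, SET)): offset=5
After 9 (read(4)): returned 'WHGA', offset=9
After 10 (seek(-16, END)): offset=4

Answer: O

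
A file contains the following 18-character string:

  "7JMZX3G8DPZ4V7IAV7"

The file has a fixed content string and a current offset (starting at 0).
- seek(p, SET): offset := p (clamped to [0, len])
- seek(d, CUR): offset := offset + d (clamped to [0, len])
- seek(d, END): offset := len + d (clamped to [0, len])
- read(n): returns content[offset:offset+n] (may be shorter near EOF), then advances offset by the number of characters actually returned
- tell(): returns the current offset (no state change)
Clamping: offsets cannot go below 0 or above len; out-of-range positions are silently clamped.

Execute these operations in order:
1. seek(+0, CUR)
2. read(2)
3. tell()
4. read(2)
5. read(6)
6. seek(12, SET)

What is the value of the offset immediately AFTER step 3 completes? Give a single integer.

After 1 (seek(+0, CUR)): offset=0
After 2 (read(2)): returned '7J', offset=2
After 3 (tell()): offset=2

Answer: 2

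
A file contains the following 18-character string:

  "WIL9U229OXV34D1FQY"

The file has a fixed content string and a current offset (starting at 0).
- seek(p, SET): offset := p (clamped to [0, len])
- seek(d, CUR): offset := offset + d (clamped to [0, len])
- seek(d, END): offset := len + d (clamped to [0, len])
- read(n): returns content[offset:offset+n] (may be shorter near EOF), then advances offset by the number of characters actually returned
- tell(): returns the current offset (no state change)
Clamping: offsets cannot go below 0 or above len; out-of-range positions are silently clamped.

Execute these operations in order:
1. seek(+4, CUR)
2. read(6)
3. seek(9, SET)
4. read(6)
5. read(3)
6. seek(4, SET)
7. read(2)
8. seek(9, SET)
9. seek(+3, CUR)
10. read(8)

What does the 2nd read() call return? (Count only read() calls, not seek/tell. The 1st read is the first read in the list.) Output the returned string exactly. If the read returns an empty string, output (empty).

After 1 (seek(+4, CUR)): offset=4
After 2 (read(6)): returned 'U229OX', offset=10
After 3 (seek(9, SET)): offset=9
After 4 (read(6)): returned 'XV34D1', offset=15
After 5 (read(3)): returned 'FQY', offset=18
After 6 (seek(4, SET)): offset=4
After 7 (read(2)): returned 'U2', offset=6
After 8 (seek(9, SET)): offset=9
After 9 (seek(+3, CUR)): offset=12
After 10 (read(8)): returned '4D1FQY', offset=18

Answer: XV34D1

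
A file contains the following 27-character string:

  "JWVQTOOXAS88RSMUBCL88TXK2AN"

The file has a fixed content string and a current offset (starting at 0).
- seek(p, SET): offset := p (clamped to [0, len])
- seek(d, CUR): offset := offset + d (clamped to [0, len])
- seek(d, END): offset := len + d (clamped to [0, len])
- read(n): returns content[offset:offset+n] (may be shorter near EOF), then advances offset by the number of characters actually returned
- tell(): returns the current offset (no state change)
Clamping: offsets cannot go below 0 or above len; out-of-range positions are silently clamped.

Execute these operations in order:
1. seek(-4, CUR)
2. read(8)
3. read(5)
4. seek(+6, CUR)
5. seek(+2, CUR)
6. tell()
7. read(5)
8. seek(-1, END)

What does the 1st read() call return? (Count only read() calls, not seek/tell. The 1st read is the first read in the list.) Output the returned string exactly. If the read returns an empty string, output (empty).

After 1 (seek(-4, CUR)): offset=0
After 2 (read(8)): returned 'JWVQTOOX', offset=8
After 3 (read(5)): returned 'AS88R', offset=13
After 4 (seek(+6, CUR)): offset=19
After 5 (seek(+2, CUR)): offset=21
After 6 (tell()): offset=21
After 7 (read(5)): returned 'TXK2A', offset=26
After 8 (seek(-1, END)): offset=26

Answer: JWVQTOOX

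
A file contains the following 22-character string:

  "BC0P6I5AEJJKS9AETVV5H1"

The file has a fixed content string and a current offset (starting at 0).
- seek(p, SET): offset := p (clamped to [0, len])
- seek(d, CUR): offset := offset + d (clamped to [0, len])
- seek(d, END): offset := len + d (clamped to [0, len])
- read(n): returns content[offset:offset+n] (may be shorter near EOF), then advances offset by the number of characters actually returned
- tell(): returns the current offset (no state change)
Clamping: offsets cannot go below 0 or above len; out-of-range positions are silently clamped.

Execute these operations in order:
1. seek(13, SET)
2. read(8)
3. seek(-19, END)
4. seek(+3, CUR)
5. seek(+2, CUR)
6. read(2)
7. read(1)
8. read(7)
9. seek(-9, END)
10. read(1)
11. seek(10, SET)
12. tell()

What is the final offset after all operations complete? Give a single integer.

Answer: 10

Derivation:
After 1 (seek(13, SET)): offset=13
After 2 (read(8)): returned '9AETVV5H', offset=21
After 3 (seek(-19, END)): offset=3
After 4 (seek(+3, CUR)): offset=6
After 5 (seek(+2, CUR)): offset=8
After 6 (read(2)): returned 'EJ', offset=10
After 7 (read(1)): returned 'J', offset=11
After 8 (read(7)): returned 'KS9AETV', offset=18
After 9 (seek(-9, END)): offset=13
After 10 (read(1)): returned '9', offset=14
After 11 (seek(10, SET)): offset=10
After 12 (tell()): offset=10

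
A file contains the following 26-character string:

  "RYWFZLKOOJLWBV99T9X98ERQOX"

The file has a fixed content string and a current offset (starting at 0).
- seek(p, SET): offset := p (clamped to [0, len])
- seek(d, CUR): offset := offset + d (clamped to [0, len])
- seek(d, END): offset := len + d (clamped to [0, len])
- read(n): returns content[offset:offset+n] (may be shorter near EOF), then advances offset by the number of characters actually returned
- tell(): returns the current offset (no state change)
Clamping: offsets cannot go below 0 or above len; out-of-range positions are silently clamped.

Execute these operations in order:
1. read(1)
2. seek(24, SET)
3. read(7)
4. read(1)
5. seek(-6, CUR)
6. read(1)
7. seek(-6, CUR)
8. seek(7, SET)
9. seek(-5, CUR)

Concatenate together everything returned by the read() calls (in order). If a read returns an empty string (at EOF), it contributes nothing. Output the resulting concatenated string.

Answer: ROX8

Derivation:
After 1 (read(1)): returned 'R', offset=1
After 2 (seek(24, SET)): offset=24
After 3 (read(7)): returned 'OX', offset=26
After 4 (read(1)): returned '', offset=26
After 5 (seek(-6, CUR)): offset=20
After 6 (read(1)): returned '8', offset=21
After 7 (seek(-6, CUR)): offset=15
After 8 (seek(7, SET)): offset=7
After 9 (seek(-5, CUR)): offset=2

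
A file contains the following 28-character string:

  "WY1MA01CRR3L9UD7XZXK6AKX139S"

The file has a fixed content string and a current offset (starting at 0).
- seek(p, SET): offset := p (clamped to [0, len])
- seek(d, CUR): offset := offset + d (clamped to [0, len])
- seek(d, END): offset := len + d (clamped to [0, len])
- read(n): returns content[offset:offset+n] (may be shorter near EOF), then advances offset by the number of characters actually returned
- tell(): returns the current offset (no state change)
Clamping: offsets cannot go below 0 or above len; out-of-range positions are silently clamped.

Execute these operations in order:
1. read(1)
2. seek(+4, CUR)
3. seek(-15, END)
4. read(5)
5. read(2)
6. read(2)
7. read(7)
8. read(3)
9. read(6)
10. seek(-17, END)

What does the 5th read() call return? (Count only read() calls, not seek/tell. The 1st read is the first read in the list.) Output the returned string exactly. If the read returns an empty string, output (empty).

After 1 (read(1)): returned 'W', offset=1
After 2 (seek(+4, CUR)): offset=5
After 3 (seek(-15, END)): offset=13
After 4 (read(5)): returned 'UD7XZ', offset=18
After 5 (read(2)): returned 'XK', offset=20
After 6 (read(2)): returned '6A', offset=22
After 7 (read(7)): returned 'KX139S', offset=28
After 8 (read(3)): returned '', offset=28
After 9 (read(6)): returned '', offset=28
After 10 (seek(-17, END)): offset=11

Answer: KX139S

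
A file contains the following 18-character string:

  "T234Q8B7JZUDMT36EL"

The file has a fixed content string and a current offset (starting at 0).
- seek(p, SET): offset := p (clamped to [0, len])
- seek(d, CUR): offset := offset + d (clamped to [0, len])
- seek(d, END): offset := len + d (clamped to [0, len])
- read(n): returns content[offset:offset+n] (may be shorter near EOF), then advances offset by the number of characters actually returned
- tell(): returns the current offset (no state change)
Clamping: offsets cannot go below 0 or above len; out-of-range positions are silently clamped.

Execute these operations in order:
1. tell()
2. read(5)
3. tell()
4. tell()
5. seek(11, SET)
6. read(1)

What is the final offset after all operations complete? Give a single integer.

Answer: 12

Derivation:
After 1 (tell()): offset=0
After 2 (read(5)): returned 'T234Q', offset=5
After 3 (tell()): offset=5
After 4 (tell()): offset=5
After 5 (seek(11, SET)): offset=11
After 6 (read(1)): returned 'D', offset=12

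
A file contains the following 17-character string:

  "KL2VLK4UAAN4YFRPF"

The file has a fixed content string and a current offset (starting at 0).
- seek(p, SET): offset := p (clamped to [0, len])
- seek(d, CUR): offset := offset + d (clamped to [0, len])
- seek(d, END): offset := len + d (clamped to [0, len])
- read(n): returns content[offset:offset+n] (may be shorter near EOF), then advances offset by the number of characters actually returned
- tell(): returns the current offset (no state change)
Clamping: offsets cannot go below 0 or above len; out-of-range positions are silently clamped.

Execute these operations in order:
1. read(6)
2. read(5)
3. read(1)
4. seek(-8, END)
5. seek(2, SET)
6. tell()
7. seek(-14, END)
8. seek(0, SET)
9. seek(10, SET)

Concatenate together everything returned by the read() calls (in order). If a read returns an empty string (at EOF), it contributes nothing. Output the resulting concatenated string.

Answer: KL2VLK4UAAN4

Derivation:
After 1 (read(6)): returned 'KL2VLK', offset=6
After 2 (read(5)): returned '4UAAN', offset=11
After 3 (read(1)): returned '4', offset=12
After 4 (seek(-8, END)): offset=9
After 5 (seek(2, SET)): offset=2
After 6 (tell()): offset=2
After 7 (seek(-14, END)): offset=3
After 8 (seek(0, SET)): offset=0
After 9 (seek(10, SET)): offset=10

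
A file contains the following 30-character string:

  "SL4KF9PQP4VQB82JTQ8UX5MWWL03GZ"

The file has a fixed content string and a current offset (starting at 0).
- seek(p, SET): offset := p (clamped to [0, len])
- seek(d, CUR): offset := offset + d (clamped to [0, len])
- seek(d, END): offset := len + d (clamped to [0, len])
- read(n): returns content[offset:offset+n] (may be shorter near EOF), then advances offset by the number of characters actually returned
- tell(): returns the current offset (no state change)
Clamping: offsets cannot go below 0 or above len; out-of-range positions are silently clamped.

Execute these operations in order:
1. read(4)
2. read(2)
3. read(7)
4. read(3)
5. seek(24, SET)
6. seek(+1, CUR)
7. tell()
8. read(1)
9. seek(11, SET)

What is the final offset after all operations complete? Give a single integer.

After 1 (read(4)): returned 'SL4K', offset=4
After 2 (read(2)): returned 'F9', offset=6
After 3 (read(7)): returned 'PQP4VQB', offset=13
After 4 (read(3)): returned '82J', offset=16
After 5 (seek(24, SET)): offset=24
After 6 (seek(+1, CUR)): offset=25
After 7 (tell()): offset=25
After 8 (read(1)): returned 'L', offset=26
After 9 (seek(11, SET)): offset=11

Answer: 11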